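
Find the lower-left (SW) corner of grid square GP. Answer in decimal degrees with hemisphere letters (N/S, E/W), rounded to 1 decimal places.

60.0° N, 60.0° W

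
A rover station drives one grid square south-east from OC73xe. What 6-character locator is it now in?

OC83ad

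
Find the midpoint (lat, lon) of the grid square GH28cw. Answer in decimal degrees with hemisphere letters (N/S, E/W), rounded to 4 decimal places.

11.0625° S, 55.7917° W

Field G=6, H=7: +6·20° lon, +7·10° lat → SW at lon -60°, lat -20°.
Square 2, 8: +2·2° lon, +8·1° lat → SW at lon -56°, lat -12°.
Subsquare c=2, w=22: +2·0.0833333° lon, +22·0.0416667° lat → SW at lon -55.8333°, lat -11.0833°.
Cell spans 0.0833333° lon × 0.0416667° lat. Centre is SW corner plus half of each.
latitude 11.0625° S, longitude 55.7917° W.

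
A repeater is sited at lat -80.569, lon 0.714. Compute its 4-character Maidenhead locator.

JA09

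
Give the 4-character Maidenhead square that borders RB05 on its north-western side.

QB96

Longitude square 0; −1 → -1, wraps to 9, carry into field.
Longitude field R = 17; −1 → 16 = Q.
Latitude square 5; +1 → 6.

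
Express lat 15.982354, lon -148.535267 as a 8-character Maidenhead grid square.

Offset from 180°W / 90°S: lon 31.46473°, lat 105.98235°.
Field: 31.46473/20 → 1 → B, 105.98235/10 → 10 → K; chars BK.
Square: 11.46473/2 → 5, 5.98235/1 → 5; chars 55.
Subsquare: 1.46473/0.0833333 → 17 → r, 0.98235/0.0416667 → 23 → x; chars rx.
Extended square: 0.04807/0.00833333 → 5, 0.02402/0.00416667 → 5; chars 55.

BK55rx55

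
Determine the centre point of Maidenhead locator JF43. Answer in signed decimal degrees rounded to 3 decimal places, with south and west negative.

-36.500, 9.000

Field J=9, F=5: +9·20° lon, +5·10° lat → SW at lon 0°, lat -40°.
Square 4, 3: +4·2° lon, +3·1° lat → SW at lon 8°, lat -37°.
Cell spans 2° lon × 1° lat. Centre is SW corner plus half of each.
latitude -36.500, longitude 9.000.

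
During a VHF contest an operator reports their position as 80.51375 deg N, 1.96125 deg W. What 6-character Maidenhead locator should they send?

IR90am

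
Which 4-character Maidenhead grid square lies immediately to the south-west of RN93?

RN82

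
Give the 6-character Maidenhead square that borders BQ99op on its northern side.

Latitude subsquare p = 15; +1 → 16 = q.
The longitude characters are unchanged.

BQ99oq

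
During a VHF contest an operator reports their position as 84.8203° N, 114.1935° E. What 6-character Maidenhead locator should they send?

Offset from 180°W / 90°S: lon 294.1935°, lat 174.8203°.
Field: lon ⌊294.1935/20⌋ = 14 → O; lat ⌊174.8203/10⌋ = 17 → R.
Square: lon ⌊14.1935/2⌋ = 7; lat ⌊4.8203/1⌋ = 4.
Subsquare: lon ⌊0.1935/0.0833333⌋ = 2 → c; lat ⌊0.8203/0.0416667⌋ = 19 → t.

OR74ct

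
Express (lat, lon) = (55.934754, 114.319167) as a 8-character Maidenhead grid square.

Add 180° to longitude and 90° to latitude: 294.31917, 145.93475.
Field: 294.31917/20 → 14 → O, 145.93475/10 → 14 → O; chars OO.
Square: 14.31917/2 → 7, 5.93475/1 → 5; chars 75.
Subsquare: 0.31917/0.0833333 → 3 → d, 0.93475/0.0416667 → 22 → w; chars dw.
Extended square: 0.06917/0.00833333 → 8, 0.01809/0.00416667 → 4; chars 84.

OO75dw84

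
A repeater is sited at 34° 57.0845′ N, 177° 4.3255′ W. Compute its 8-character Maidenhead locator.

AM14lw18

Add 180° to longitude and 90° to latitude: 2.92791, 124.95141.
Field: lon ⌊2.92791/20⌋ = 0 → A; lat ⌊124.95141/10⌋ = 12 → M.
Square: lon ⌊2.92791/2⌋ = 1; lat ⌊4.95141/1⌋ = 4.
Subsquare: lon ⌊0.92791/0.0833333⌋ = 11 → l; lat ⌊0.95141/0.0416667⌋ = 22 → w.
Extended square: lon ⌊0.01124/0.00833333⌋ = 1; lat ⌊0.03474/0.00416667⌋ = 8.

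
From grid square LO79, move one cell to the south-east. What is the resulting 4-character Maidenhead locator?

LO88

Longitude square 7; +1 → 8.
Latitude square 9; −1 → 8.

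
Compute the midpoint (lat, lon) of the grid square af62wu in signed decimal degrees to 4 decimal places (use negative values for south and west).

-37.1458, -166.1250

Field A=0, F=5: +0·20° lon, +5·10° lat → SW at lon -180°, lat -40°.
Square 6, 2: +6·2° lon, +2·1° lat → SW at lon -168°, lat -38°.
Subsquare w=22, u=20: +22·0.0833333° lon, +20·0.0416667° lat → SW at lon -166.167°, lat -37.1667°.
Cell spans 0.0833333° lon × 0.0416667° lat. Centre is SW corner plus half of each.
latitude -37.1458, longitude -166.1250.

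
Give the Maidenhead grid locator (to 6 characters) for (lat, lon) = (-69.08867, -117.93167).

DC10av

Add 180° to longitude and 90° to latitude: 62.0683, 20.9113.
Field: lon ⌊62.0683/20⌋ = 3 → D; lat ⌊20.9113/10⌋ = 2 → C.
Square: lon ⌊2.0683/2⌋ = 1; lat ⌊0.9113/1⌋ = 0.
Subsquare: lon ⌊0.0683/0.0833333⌋ = 0 → a; lat ⌊0.9113/0.0416667⌋ = 21 → v.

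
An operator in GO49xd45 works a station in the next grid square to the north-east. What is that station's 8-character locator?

GO49xd56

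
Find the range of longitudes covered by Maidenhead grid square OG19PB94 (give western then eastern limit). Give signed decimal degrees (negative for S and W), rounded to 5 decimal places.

103.32500, 103.33333

Field O=14, G=6: +14·20° lon, +6·10° lat → SW at lon 100°, lat -30°.
Square 1, 9: +1·2° lon, +9·1° lat → SW at lon 102°, lat -21°.
Subsquare p=15, b=1: +15·0.0833333° lon, +1·0.0416667° lat → SW at lon 103.25°, lat -20.9583°.
Extended square 9, 4: +9·0.00833333° lon, +4·0.00416667° lat → SW at lon 103.325°, lat -20.9417°.
Cell spans 0.00833333° lon × 0.00416667° lat.
west 103.32500, east 103.33333.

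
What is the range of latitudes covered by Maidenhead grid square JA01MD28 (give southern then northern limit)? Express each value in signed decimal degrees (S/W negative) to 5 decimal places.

-88.84167, -88.83750

Field J=9, A=0: +9·20° lon, +0·10° lat → SW at lon 0°, lat -90°.
Square 0, 1: +0·2° lon, +1·1° lat → SW at lon 0°, lat -89°.
Subsquare m=12, d=3: +12·0.0833333° lon, +3·0.0416667° lat → SW at lon 1°, lat -88.875°.
Extended square 2, 8: +2·0.00833333° lon, +8·0.00416667° lat → SW at lon 1.01667°, lat -88.8417°.
Cell spans 0.00833333° lon × 0.00416667° lat.
south -88.84167, north -88.83750.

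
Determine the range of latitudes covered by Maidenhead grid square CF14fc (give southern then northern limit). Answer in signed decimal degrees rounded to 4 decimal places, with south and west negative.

-35.9167, -35.8750

Field C=2, F=5: +2·20° lon, +5·10° lat → SW at lon -140°, lat -40°.
Square 1, 4: +1·2° lon, +4·1° lat → SW at lon -138°, lat -36°.
Subsquare f=5, c=2: +5·0.0833333° lon, +2·0.0416667° lat → SW at lon -137.583°, lat -35.9167°.
Cell spans 0.0833333° lon × 0.0416667° lat.
south -35.9167, north -35.8750.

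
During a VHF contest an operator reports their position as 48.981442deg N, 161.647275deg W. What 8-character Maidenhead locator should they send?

AN98ex25

Shift to the Maidenhead origin (180°W, 90°S): lon 18.35272, lat 138.98144.
Field: lon ⌊18.35272/20⌋ = 0 → A; lat ⌊138.98144/10⌋ = 13 → N.
Square: lon ⌊18.35272/2⌋ = 9; lat ⌊8.98144/1⌋ = 8.
Subsquare: lon ⌊0.35272/0.0833333⌋ = 4 → e; lat ⌊0.98144/0.0416667⌋ = 23 → x.
Extended square: lon ⌊0.01939/0.00833333⌋ = 2; lat ⌊0.02311/0.00416667⌋ = 5.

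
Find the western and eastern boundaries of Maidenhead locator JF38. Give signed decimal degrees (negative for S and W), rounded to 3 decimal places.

Field J=9, F=5: +9·20° lon, +5·10° lat → SW at lon 0°, lat -40°.
Square 3, 8: +3·2° lon, +8·1° lat → SW at lon 6°, lat -32°.
Cell spans 2° lon × 1° lat.
west 6.000, east 8.000.

6.000, 8.000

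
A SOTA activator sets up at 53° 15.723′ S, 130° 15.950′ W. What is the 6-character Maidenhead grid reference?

Offset from 180°W / 90°S: lon 49.7342°, lat 36.7379°.
Field: lon ⌊49.7342/20⌋ = 2 → C; lat ⌊36.7379/10⌋ = 3 → D.
Square: lon ⌊9.7342/2⌋ = 4; lat ⌊6.7379/1⌋ = 6.
Subsquare: lon ⌊1.7342/0.0833333⌋ = 20 → u; lat ⌊0.7379/0.0416667⌋ = 17 → r.

CD46ur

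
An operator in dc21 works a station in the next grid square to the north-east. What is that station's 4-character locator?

DC32

Longitude square 2; +1 → 3.
Latitude square 1; +1 → 2.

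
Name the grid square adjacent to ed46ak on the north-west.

ED36xl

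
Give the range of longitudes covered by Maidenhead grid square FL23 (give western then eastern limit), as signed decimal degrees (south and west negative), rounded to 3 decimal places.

-76.000, -74.000

Field F=5, L=11: +5·20° lon, +11·10° lat → SW at lon -80°, lat 20°.
Square 2, 3: +2·2° lon, +3·1° lat → SW at lon -76°, lat 23°.
Cell spans 2° lon × 1° lat.
west -76.000, east -74.000.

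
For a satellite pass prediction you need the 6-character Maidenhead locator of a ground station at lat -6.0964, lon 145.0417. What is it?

Add 180° to longitude and 90° to latitude: 325.0417, 83.9036.
Field: 325.0417/20 → 16 → Q, 83.9036/10 → 8 → I; chars QI.
Square: 5.0417/2 → 2, 3.9036/1 → 3; chars 23.
Subsquare: 1.0417/0.0833333 → 12 → m, 0.9036/0.0416667 → 21 → v; chars mv.

QI23mv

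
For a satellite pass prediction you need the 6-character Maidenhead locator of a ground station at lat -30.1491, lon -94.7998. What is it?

EF29ou

Offset from 180°W / 90°S: lon 85.2002°, lat 59.8509°.
Field (20°×10°, letters A–R): lon ⌊85.2002/20⌋ = 4 → E; lat ⌊59.8509/10⌋ = 5 → F.
Square (2°×1°, digits 0–9): lon ⌊5.2002/2⌋ = 2; lat ⌊9.8509/1⌋ = 9.
Subsquare (5′×2.5′, letters a–x): lon ⌊1.2002/0.0833333⌋ = 14 → o; lat ⌊0.8509/0.0416667⌋ = 20 → u.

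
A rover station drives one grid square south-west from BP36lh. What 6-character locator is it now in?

Longitude subsquare l = 11; −1 → 10 = k.
Latitude subsquare h = 7; −1 → 6 = g.

BP36kg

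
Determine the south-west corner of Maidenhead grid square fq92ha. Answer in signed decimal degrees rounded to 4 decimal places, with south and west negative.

72.0000, -61.4167

Field F=5, Q=16: +5·20° lon, +16·10° lat → SW at lon -80°, lat 70°.
Square 9, 2: +9·2° lon, +2·1° lat → SW at lon -62°, lat 72°.
Subsquare h=7, a=0: +7·0.0833333° lon, +0·0.0416667° lat → SW at lon -61.4167°, lat 72°.
latitude 72.0000, longitude -61.4167.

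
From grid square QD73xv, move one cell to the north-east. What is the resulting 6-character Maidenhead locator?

QD83aw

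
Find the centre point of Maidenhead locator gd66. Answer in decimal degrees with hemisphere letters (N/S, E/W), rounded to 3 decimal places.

Field G=6, D=3: +6·20° lon, +3·10° lat → SW at lon -60°, lat -60°.
Square 6, 6: +6·2° lon, +6·1° lat → SW at lon -48°, lat -54°.
Cell spans 2° lon × 1° lat. Centre is SW corner plus half of each.
latitude 53.500° S, longitude 47.000° W.

53.500° S, 47.000° W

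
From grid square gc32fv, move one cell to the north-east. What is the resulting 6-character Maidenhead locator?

GC32gw

Longitude subsquare f = 5; +1 → 6 = g.
Latitude subsquare v = 21; +1 → 22 = w.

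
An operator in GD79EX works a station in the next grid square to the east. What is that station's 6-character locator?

GD79fx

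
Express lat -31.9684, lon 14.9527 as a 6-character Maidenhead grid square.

Offset from 180°W / 90°S: lon 194.9527°, lat 58.0316°.
Field: 194.9527/20 → 9 → J, 58.0316/10 → 5 → F; chars JF.
Square: 14.9527/2 → 7, 8.0316/1 → 8; chars 78.
Subsquare: 0.9527/0.0833333 → 11 → l, 0.0316/0.0416667 → 0 → a; chars la.

JF78la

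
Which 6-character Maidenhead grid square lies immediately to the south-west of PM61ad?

PM51xc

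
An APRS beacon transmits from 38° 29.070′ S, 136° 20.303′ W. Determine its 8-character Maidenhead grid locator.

CF11tm93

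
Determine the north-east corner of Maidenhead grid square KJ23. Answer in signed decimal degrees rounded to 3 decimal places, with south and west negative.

Field K=10, J=9: +10·20° lon, +9·10° lat → SW at lon 20°, lat 0°.
Square 2, 3: +2·2° lon, +3·1° lat → SW at lon 24°, lat 3°.
Cell spans 2° lon × 1° lat. NE corner is SW corner plus one full cell.
latitude 4.000, longitude 26.000.

4.000, 26.000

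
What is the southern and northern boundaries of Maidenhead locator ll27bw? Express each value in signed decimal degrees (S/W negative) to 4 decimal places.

Field L=11, L=11: +11·20° lon, +11·10° lat → SW at lon 40°, lat 20°.
Square 2, 7: +2·2° lon, +7·1° lat → SW at lon 44°, lat 27°.
Subsquare b=1, w=22: +1·0.0833333° lon, +22·0.0416667° lat → SW at lon 44.0833°, lat 27.9167°.
Cell spans 0.0833333° lon × 0.0416667° lat.
south 27.9167, north 27.9583.

27.9167, 27.9583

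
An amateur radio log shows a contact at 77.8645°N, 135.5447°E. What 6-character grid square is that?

PQ77su

Shift to the Maidenhead origin (180°W, 90°S): lon 315.5447, lat 167.8645.
Field: 315.5447/20 → 15 → P, 167.8645/10 → 16 → Q; chars PQ.
Square: 15.5447/2 → 7, 7.8645/1 → 7; chars 77.
Subsquare: 1.5447/0.0833333 → 18 → s, 0.8645/0.0416667 → 20 → u; chars su.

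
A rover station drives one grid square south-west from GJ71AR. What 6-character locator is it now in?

GJ61xq

Longitude subsquare a = 0; −1 → -1, wraps to 23 = x, carry into square.
Longitude square 7; −1 → 6.
Latitude subsquare r = 17; −1 → 16 = q.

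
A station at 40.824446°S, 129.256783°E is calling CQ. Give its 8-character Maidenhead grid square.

Offset from 180°W / 90°S: lon 309.25678°, lat 49.17555°.
Field (20°×10°, letters A–R): lon ⌊309.25678/20⌋ = 15 → P; lat ⌊49.17555/10⌋ = 4 → E.
Square (2°×1°, digits 0–9): lon ⌊9.25678/2⌋ = 4; lat ⌊9.17555/1⌋ = 9.
Subsquare (5′×2.5′, letters a–x): lon ⌊1.25678/0.0833333⌋ = 15 → p; lat ⌊0.17555/0.0416667⌋ = 4 → e.
Extended square (30″×15″, digits 0–9): lon ⌊0.00678/0.00833333⌋ = 0; lat ⌊0.00889/0.00416667⌋ = 2.

PE49pe02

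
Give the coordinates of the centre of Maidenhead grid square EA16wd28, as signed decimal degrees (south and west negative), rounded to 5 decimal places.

-83.83958, -96.14583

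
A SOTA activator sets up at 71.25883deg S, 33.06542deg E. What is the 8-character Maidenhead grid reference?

KB68mr77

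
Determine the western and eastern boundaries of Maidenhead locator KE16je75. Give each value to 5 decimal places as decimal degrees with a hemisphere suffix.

Field K=10, E=4: +10·20° lon, +4·10° lat → SW at lon 20°, lat -50°.
Square 1, 6: +1·2° lon, +6·1° lat → SW at lon 22°, lat -44°.
Subsquare j=9, e=4: +9·0.0833333° lon, +4·0.0416667° lat → SW at lon 22.75°, lat -43.8333°.
Extended square 7, 5: +7·0.00833333° lon, +5·0.00416667° lat → SW at lon 22.8083°, lat -43.8125°.
Cell spans 0.00833333° lon × 0.00416667° lat.
west 22.80833° E, east 22.81667° E.

22.80833° E, 22.81667° E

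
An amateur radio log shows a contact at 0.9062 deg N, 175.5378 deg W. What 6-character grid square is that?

Add 180° to longitude and 90° to latitude: 4.4622, 90.9062.
Field (20°×10°, letters A–R): lon ⌊4.4622/20⌋ = 0 → A; lat ⌊90.9062/10⌋ = 9 → J.
Square (2°×1°, digits 0–9): lon ⌊4.4622/2⌋ = 2; lat ⌊0.9062/1⌋ = 0.
Subsquare (5′×2.5′, letters a–x): lon ⌊0.4622/0.0833333⌋ = 5 → f; lat ⌊0.9062/0.0416667⌋ = 21 → v.

AJ20fv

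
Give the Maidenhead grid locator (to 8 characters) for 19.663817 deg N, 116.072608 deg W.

Shift to the Maidenhead origin (180°W, 90°S): lon 63.92739, lat 109.66382.
Field: lon ⌊63.92739/20⌋ = 3 → D; lat ⌊109.66382/10⌋ = 10 → K.
Square: lon ⌊3.92739/2⌋ = 1; lat ⌊9.66382/1⌋ = 9.
Subsquare: lon ⌊1.92739/0.0833333⌋ = 23 → x; lat ⌊0.66382/0.0416667⌋ = 15 → p.
Extended square: lon ⌊0.01073/0.00833333⌋ = 1; lat ⌊0.03882/0.00416667⌋ = 9.

DK19xp19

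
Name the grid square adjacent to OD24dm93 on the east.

Longitude extended square 9; +1 → 10, wraps to 0, carry into subsquare.
Longitude subsquare d = 3; +1 → 4 = e.
The latitude characters are unchanged.

OD24em03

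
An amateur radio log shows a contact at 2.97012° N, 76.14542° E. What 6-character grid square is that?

MJ82bx

Shift to the Maidenhead origin (180°W, 90°S): lon 256.1454, lat 92.9701.
Field: lon ⌊256.1454/20⌋ = 12 → M; lat ⌊92.9701/10⌋ = 9 → J.
Square: lon ⌊16.1454/2⌋ = 8; lat ⌊2.9701/1⌋ = 2.
Subsquare: lon ⌊0.1454/0.0833333⌋ = 1 → b; lat ⌊0.9701/0.0416667⌋ = 23 → x.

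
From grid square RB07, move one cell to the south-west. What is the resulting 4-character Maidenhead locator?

QB96

Longitude square 0; −1 → -1, wraps to 9, carry into field.
Longitude field R = 17; −1 → 16 = Q.
Latitude square 7; −1 → 6.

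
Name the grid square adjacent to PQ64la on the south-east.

Longitude subsquare l = 11; +1 → 12 = m.
Latitude subsquare a = 0; −1 → -1, wraps to 23 = x, carry into square.
Latitude square 4; −1 → 3.

PQ63mx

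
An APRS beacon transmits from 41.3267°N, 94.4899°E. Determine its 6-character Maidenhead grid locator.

NN71fh

Shift to the Maidenhead origin (180°W, 90°S): lon 274.4899, lat 131.3267.
Field: 274.4899/20 → 13 → N, 131.3267/10 → 13 → N; chars NN.
Square: 14.4899/2 → 7, 1.3267/1 → 1; chars 71.
Subsquare: 0.4899/0.0833333 → 5 → f, 0.3267/0.0416667 → 7 → h; chars fh.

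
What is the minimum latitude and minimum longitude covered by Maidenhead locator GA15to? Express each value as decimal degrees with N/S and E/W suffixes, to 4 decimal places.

Field G=6, A=0: +6·20° lon, +0·10° lat → SW at lon -60°, lat -90°.
Square 1, 5: +1·2° lon, +5·1° lat → SW at lon -58°, lat -85°.
Subsquare t=19, o=14: +19·0.0833333° lon, +14·0.0416667° lat → SW at lon -56.4167°, lat -84.4167°.
latitude 84.4167° S, longitude 56.4167° W.

84.4167° S, 56.4167° W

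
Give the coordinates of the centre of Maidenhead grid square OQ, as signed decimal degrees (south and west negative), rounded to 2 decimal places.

75.00, 110.00

Field O=14, Q=16: +14·20° lon, +16·10° lat → SW at lon 100°, lat 70°.
Cell spans 20° lon × 10° lat. Centre is SW corner plus half of each.
latitude 75.00, longitude 110.00.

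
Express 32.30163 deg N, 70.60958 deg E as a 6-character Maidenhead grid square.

MM52hh

Shift to the Maidenhead origin (180°W, 90°S): lon 250.6096, lat 122.3016.
Field: lon ⌊250.6096/20⌋ = 12 → M; lat ⌊122.3016/10⌋ = 12 → M.
Square: lon ⌊10.6096/2⌋ = 5; lat ⌊2.3016/1⌋ = 2.
Subsquare: lon ⌊0.6096/0.0833333⌋ = 7 → h; lat ⌊0.3016/0.0416667⌋ = 7 → h.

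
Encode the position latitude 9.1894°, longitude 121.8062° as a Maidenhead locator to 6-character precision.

Add 180° to longitude and 90° to latitude: 301.8062, 99.1894.
Field: 301.8062/20 → 15 → P, 99.1894/10 → 9 → J; chars PJ.
Square: 1.8062/2 → 0, 9.1894/1 → 9; chars 09.
Subsquare: 1.8062/0.0833333 → 21 → v, 0.1894/0.0416667 → 4 → e; chars ve.

PJ09ve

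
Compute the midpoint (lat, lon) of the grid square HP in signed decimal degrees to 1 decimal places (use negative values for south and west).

65.0, -30.0

Field H=7, P=15: +7·20° lon, +15·10° lat → SW at lon -40°, lat 60°.
Cell spans 20° lon × 10° lat. Centre is SW corner plus half of each.
latitude 65.0, longitude -30.0.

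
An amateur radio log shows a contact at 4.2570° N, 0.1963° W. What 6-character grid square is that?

Shift to the Maidenhead origin (180°W, 90°S): lon 179.8037, lat 94.2570.
Field (20°×10°, letters A–R): lon ⌊179.8037/20⌋ = 8 → I; lat ⌊94.2570/10⌋ = 9 → J.
Square (2°×1°, digits 0–9): lon ⌊19.8037/2⌋ = 9; lat ⌊4.2570/1⌋ = 4.
Subsquare (5′×2.5′, letters a–x): lon ⌊1.8037/0.0833333⌋ = 21 → v; lat ⌊0.2570/0.0416667⌋ = 6 → g.

IJ94vg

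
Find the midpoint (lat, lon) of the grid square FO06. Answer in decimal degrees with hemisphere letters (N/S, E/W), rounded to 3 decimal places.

56.500° N, 79.000° W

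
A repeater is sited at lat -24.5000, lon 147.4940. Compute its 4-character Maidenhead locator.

QG35

Add 180° to longitude and 90° to latitude: 327.49, 65.50.
Field (20°×10°, letters A–R): 327.49/20 → 16 → Q, 65.50/10 → 6 → G; chars QG.
Square (2°×1°, digits 0–9): 7.49/2 → 3, 5.50/1 → 5; chars 35.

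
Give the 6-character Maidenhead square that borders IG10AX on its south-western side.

IG00xw

Longitude subsquare a = 0; −1 → -1, wraps to 23 = x, carry into square.
Longitude square 1; −1 → 0.
Latitude subsquare x = 23; −1 → 22 = w.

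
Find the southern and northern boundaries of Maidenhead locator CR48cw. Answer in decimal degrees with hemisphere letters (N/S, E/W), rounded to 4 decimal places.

88.9167° N, 88.9583° N

Field C=2, R=17: +2·20° lon, +17·10° lat → SW at lon -140°, lat 80°.
Square 4, 8: +4·2° lon, +8·1° lat → SW at lon -132°, lat 88°.
Subsquare c=2, w=22: +2·0.0833333° lon, +22·0.0416667° lat → SW at lon -131.833°, lat 88.9167°.
Cell spans 0.0833333° lon × 0.0416667° lat.
south 88.9167° N, north 88.9583° N.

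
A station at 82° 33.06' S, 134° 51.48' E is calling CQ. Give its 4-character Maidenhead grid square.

PA77

Add 180° to longitude and 90° to latitude: 314.86, 7.45.
Field (20°×10°, letters A–R): 314.86/20 → 15 → P, 7.45/10 → 0 → A; chars PA.
Square (2°×1°, digits 0–9): 14.86/2 → 7, 7.45/1 → 7; chars 77.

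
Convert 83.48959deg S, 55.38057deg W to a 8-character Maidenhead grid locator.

GA26hm42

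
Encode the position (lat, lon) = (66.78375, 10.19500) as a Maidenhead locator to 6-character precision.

JP56cs

Add 180° to longitude and 90° to latitude: 190.1950, 156.7837.
Field: lon ⌊190.1950/20⌋ = 9 → J; lat ⌊156.7837/10⌋ = 15 → P.
Square: lon ⌊10.1950/2⌋ = 5; lat ⌊6.7837/1⌋ = 6.
Subsquare: lon ⌊0.1950/0.0833333⌋ = 2 → c; lat ⌊0.7837/0.0416667⌋ = 18 → s.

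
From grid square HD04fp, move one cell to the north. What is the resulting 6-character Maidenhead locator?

HD04fq

Latitude subsquare p = 15; +1 → 16 = q.
The longitude characters are unchanged.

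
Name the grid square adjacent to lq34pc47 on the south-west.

Longitude extended square 4; −1 → 3.
Latitude extended square 7; −1 → 6.

LQ34pc36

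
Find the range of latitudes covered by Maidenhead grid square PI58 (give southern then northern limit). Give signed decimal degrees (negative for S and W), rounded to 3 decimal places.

-2.000, -1.000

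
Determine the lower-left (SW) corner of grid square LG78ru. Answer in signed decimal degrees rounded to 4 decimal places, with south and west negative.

Field L=11, G=6: +11·20° lon, +6·10° lat → SW at lon 40°, lat -30°.
Square 7, 8: +7·2° lon, +8·1° lat → SW at lon 54°, lat -22°.
Subsquare r=17, u=20: +17·0.0833333° lon, +20·0.0416667° lat → SW at lon 55.4167°, lat -21.1667°.
latitude -21.1667, longitude 55.4167.

-21.1667, 55.4167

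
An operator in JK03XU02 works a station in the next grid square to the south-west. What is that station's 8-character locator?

JK03wu91

Longitude extended square 0; −1 → -1, wraps to 9, carry into subsquare.
Longitude subsquare x = 23; −1 → 22 = w.
Latitude extended square 2; −1 → 1.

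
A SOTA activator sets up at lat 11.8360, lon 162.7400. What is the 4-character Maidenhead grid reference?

RK11

Add 180° to longitude and 90° to latitude: 342.74, 101.84.
Field: 342.74/20 → 17 → R, 101.84/10 → 10 → K; chars RK.
Square: 2.74/2 → 1, 1.84/1 → 1; chars 11.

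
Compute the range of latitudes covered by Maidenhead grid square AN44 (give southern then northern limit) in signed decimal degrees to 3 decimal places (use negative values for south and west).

44.000, 45.000

Field A=0, N=13: +0·20° lon, +13·10° lat → SW at lon -180°, lat 40°.
Square 4, 4: +4·2° lon, +4·1° lat → SW at lon -172°, lat 44°.
Cell spans 2° lon × 1° lat.
south 44.000, north 45.000.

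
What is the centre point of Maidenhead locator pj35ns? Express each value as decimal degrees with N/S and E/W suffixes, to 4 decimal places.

5.7708° N, 127.1250° E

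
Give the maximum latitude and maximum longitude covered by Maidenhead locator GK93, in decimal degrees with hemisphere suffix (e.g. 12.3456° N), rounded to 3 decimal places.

Field G=6, K=10: +6·20° lon, +10·10° lat → SW at lon -60°, lat 10°.
Square 9, 3: +9·2° lon, +3·1° lat → SW at lon -42°, lat 13°.
Cell spans 2° lon × 1° lat. NE corner is SW corner plus one full cell.
latitude 14.000° N, longitude 40.000° W.

14.000° N, 40.000° W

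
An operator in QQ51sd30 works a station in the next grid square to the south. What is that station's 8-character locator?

QQ51sc39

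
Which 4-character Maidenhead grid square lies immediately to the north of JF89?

Latitude square 9; +1 → 10, wraps to 0, carry into field.
Latitude field F = 5; +1 → 6 = G.
The longitude characters are unchanged.

JG80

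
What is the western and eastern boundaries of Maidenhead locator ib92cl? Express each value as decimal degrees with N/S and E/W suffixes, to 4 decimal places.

1.8333° W, 1.7500° W

Field I=8, B=1: +8·20° lon, +1·10° lat → SW at lon -20°, lat -80°.
Square 9, 2: +9·2° lon, +2·1° lat → SW at lon -2°, lat -78°.
Subsquare c=2, l=11: +2·0.0833333° lon, +11·0.0416667° lat → SW at lon -1.83333°, lat -77.5417°.
Cell spans 0.0833333° lon × 0.0416667° lat.
west 1.8333° W, east 1.7500° W.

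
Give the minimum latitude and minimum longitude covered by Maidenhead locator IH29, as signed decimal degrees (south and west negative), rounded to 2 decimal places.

Field I=8, H=7: +8·20° lon, +7·10° lat → SW at lon -20°, lat -20°.
Square 2, 9: +2·2° lon, +9·1° lat → SW at lon -16°, lat -11°.
latitude -11.00, longitude -16.00.

-11.00, -16.00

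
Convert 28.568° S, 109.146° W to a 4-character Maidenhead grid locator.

Offset from 180°W / 90°S: lon 70.85°, lat 61.43°.
Field (20°×10°, letters A–R): 70.85/20 → 3 → D, 61.43/10 → 6 → G; chars DG.
Square (2°×1°, digits 0–9): 10.85/2 → 5, 1.43/1 → 1; chars 51.

DG51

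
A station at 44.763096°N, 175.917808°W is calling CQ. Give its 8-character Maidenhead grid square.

AN24as93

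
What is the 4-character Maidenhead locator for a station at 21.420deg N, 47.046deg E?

Shift to the Maidenhead origin (180°W, 90°S): lon 227.05, lat 111.42.
Field (20°×10°, letters A–R): lon ⌊227.05/20⌋ = 11 → L; lat ⌊111.42/10⌋ = 11 → L.
Square (2°×1°, digits 0–9): lon ⌊7.05/2⌋ = 3; lat ⌊1.42/1⌋ = 1.

LL31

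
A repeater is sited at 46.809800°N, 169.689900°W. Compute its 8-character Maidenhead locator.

Shift to the Maidenhead origin (180°W, 90°S): lon 10.31010, lat 136.80980.
Field: lon ⌊10.31010/20⌋ = 0 → A; lat ⌊136.80980/10⌋ = 13 → N.
Square: lon ⌊10.31010/2⌋ = 5; lat ⌊6.80980/1⌋ = 6.
Subsquare: lon ⌊0.31010/0.0833333⌋ = 3 → d; lat ⌊0.80980/0.0416667⌋ = 19 → t.
Extended square: lon ⌊0.06010/0.00833333⌋ = 7; lat ⌊0.01813/0.00416667⌋ = 4.

AN56dt74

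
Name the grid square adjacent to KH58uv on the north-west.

KH58tw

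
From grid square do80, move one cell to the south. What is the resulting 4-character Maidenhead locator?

DN89

Latitude square 0; −1 → -1, wraps to 9, carry into field.
Latitude field O = 14; −1 → 13 = N.
The longitude characters are unchanged.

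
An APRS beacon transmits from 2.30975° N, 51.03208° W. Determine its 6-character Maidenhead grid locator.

Shift to the Maidenhead origin (180°W, 90°S): lon 128.9679, lat 92.3097.
Field: lon ⌊128.9679/20⌋ = 6 → G; lat ⌊92.3097/10⌋ = 9 → J.
Square: lon ⌊8.9679/2⌋ = 4; lat ⌊2.3097/1⌋ = 2.
Subsquare: lon ⌊0.9679/0.0833333⌋ = 11 → l; lat ⌊0.3097/0.0416667⌋ = 7 → h.

GJ42lh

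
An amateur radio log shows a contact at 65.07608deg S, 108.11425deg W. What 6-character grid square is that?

DC54ww

Add 180° to longitude and 90° to latitude: 71.8858, 24.9239.
Field: 71.8858/20 → 3 → D, 24.9239/10 → 2 → C; chars DC.
Square: 11.8858/2 → 5, 4.9239/1 → 4; chars 54.
Subsquare: 1.8858/0.0833333 → 22 → w, 0.9239/0.0416667 → 22 → w; chars ww.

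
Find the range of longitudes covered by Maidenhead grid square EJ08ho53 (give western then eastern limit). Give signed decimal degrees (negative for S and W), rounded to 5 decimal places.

Field E=4, J=9: +4·20° lon, +9·10° lat → SW at lon -100°, lat 0°.
Square 0, 8: +0·2° lon, +8·1° lat → SW at lon -100°, lat 8°.
Subsquare h=7, o=14: +7·0.0833333° lon, +14·0.0416667° lat → SW at lon -99.4167°, lat 8.58333°.
Extended square 5, 3: +5·0.00833333° lon, +3·0.00416667° lat → SW at lon -99.375°, lat 8.59583°.
Cell spans 0.00833333° lon × 0.00416667° lat.
west -99.37500, east -99.36667.

-99.37500, -99.36667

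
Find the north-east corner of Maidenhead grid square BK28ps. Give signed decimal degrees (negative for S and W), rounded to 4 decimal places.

18.7917, -154.6667

Field B=1, K=10: +1·20° lon, +10·10° lat → SW at lon -160°, lat 10°.
Square 2, 8: +2·2° lon, +8·1° lat → SW at lon -156°, lat 18°.
Subsquare p=15, s=18: +15·0.0833333° lon, +18·0.0416667° lat → SW at lon -154.75°, lat 18.75°.
Cell spans 0.0833333° lon × 0.0416667° lat. NE corner is SW corner plus one full cell.
latitude 18.7917, longitude -154.6667.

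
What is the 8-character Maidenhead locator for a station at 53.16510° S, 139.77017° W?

CD06cu70

Shift to the Maidenhead origin (180°W, 90°S): lon 40.22983, lat 36.83490.
Field: 40.22983/20 → 2 → C, 36.83490/10 → 3 → D; chars CD.
Square: 0.22983/2 → 0, 6.83490/1 → 6; chars 06.
Subsquare: 0.22983/0.0833333 → 2 → c, 0.83490/0.0416667 → 20 → u; chars cu.
Extended square: 0.06316/0.00833333 → 7, 0.00157/0.00416667 → 0; chars 70.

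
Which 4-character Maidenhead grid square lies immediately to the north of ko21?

KO22

Latitude square 1; +1 → 2.
The longitude characters are unchanged.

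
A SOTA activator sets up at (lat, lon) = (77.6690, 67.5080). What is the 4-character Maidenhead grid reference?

Add 180° to longitude and 90° to latitude: 247.51, 167.67.
Field: lon ⌊247.51/20⌋ = 12 → M; lat ⌊167.67/10⌋ = 16 → Q.
Square: lon ⌊7.51/2⌋ = 3; lat ⌊7.67/1⌋ = 7.

MQ37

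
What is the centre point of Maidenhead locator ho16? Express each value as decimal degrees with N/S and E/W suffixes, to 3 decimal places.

Field H=7, O=14: +7·20° lon, +14·10° lat → SW at lon -40°, lat 50°.
Square 1, 6: +1·2° lon, +6·1° lat → SW at lon -38°, lat 56°.
Cell spans 2° lon × 1° lat. Centre is SW corner plus half of each.
latitude 56.500° N, longitude 37.000° W.

56.500° N, 37.000° W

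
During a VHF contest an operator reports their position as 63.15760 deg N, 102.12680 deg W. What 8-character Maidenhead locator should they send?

Offset from 180°W / 90°S: lon 77.87320°, lat 153.15760°.
Field (20°×10°, letters A–R): 77.87320/20 → 3 → D, 153.15760/10 → 15 → P; chars DP.
Square (2°×1°, digits 0–9): 17.87320/2 → 8, 3.15760/1 → 3; chars 83.
Subsquare (5′×2.5′, letters a–x): 1.87320/0.0833333 → 22 → w, 0.15760/0.0416667 → 3 → d; chars wd.
Extended square (30″×15″, digits 0–9): 0.03987/0.00833333 → 4, 0.03260/0.00416667 → 7; chars 47.

DP83wd47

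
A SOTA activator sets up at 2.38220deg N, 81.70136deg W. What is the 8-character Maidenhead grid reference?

Shift to the Maidenhead origin (180°W, 90°S): lon 98.29864, lat 92.38220.
Field (20°×10°, letters A–R): 98.29864/20 → 4 → E, 92.38220/10 → 9 → J; chars EJ.
Square (2°×1°, digits 0–9): 18.29864/2 → 9, 2.38220/1 → 2; chars 92.
Subsquare (5′×2.5′, letters a–x): 0.29864/0.0833333 → 3 → d, 0.38220/0.0416667 → 9 → j; chars dj.
Extended square (30″×15″, digits 0–9): 0.04864/0.00833333 → 5, 0.00720/0.00416667 → 1; chars 51.

EJ92dj51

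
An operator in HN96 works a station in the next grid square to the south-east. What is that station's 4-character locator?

IN05

Longitude square 9; +1 → 10, wraps to 0, carry into field.
Longitude field H = 7; +1 → 8 = I.
Latitude square 6; −1 → 5.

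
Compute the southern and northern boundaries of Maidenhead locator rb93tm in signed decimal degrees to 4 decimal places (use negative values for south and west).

Field R=17, B=1: +17·20° lon, +1·10° lat → SW at lon 160°, lat -80°.
Square 9, 3: +9·2° lon, +3·1° lat → SW at lon 178°, lat -77°.
Subsquare t=19, m=12: +19·0.0833333° lon, +12·0.0416667° lat → SW at lon 179.583°, lat -76.5°.
Cell spans 0.0833333° lon × 0.0416667° lat.
south -76.5000, north -76.4583.

-76.5000, -76.4583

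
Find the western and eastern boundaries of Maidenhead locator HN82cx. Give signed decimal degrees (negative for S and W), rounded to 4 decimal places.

-23.8333, -23.7500

Field H=7, N=13: +7·20° lon, +13·10° lat → SW at lon -40°, lat 40°.
Square 8, 2: +8·2° lon, +2·1° lat → SW at lon -24°, lat 42°.
Subsquare c=2, x=23: +2·0.0833333° lon, +23·0.0416667° lat → SW at lon -23.8333°, lat 42.9583°.
Cell spans 0.0833333° lon × 0.0416667° lat.
west -23.8333, east -23.7500.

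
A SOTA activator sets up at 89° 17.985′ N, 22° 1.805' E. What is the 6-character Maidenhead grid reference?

KR19ah

Shift to the Maidenhead origin (180°W, 90°S): lon 202.0301, lat 179.2998.
Field: lon ⌊202.0301/20⌋ = 10 → K; lat ⌊179.2998/10⌋ = 17 → R.
Square: lon ⌊2.0301/2⌋ = 1; lat ⌊9.2998/1⌋ = 9.
Subsquare: lon ⌊0.0301/0.0833333⌋ = 0 → a; lat ⌊0.2998/0.0416667⌋ = 7 → h.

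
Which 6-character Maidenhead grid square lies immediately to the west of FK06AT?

EK96xt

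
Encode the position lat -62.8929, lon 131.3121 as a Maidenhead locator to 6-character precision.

PC57pc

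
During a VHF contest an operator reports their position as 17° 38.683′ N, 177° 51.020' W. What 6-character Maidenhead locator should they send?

Offset from 180°W / 90°S: lon 2.1497°, lat 107.6447°.
Field (20°×10°, letters A–R): lon ⌊2.1497/20⌋ = 0 → A; lat ⌊107.6447/10⌋ = 10 → K.
Square (2°×1°, digits 0–9): lon ⌊2.1497/2⌋ = 1; lat ⌊7.6447/1⌋ = 7.
Subsquare (5′×2.5′, letters a–x): lon ⌊0.1497/0.0833333⌋ = 1 → b; lat ⌊0.6447/0.0416667⌋ = 15 → p.

AK17bp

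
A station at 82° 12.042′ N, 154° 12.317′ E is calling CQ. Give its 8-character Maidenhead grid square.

QR72ce48

Offset from 180°W / 90°S: lon 334.20528°, lat 172.20070°.
Field: 334.20528/20 → 16 → Q, 172.20070/10 → 17 → R; chars QR.
Square: 14.20528/2 → 7, 2.20070/1 → 2; chars 72.
Subsquare: 0.20528/0.0833333 → 2 → c, 0.20070/0.0416667 → 4 → e; chars ce.
Extended square: 0.03862/0.00833333 → 4, 0.03403/0.00416667 → 8; chars 48.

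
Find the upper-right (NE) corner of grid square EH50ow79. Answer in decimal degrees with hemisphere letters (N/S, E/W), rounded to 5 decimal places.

Field E=4, H=7: +4·20° lon, +7·10° lat → SW at lon -100°, lat -20°.
Square 5, 0: +5·2° lon, +0·1° lat → SW at lon -90°, lat -20°.
Subsquare o=14, w=22: +14·0.0833333° lon, +22·0.0416667° lat → SW at lon -88.8333°, lat -19.0833°.
Extended square 7, 9: +7·0.00833333° lon, +9·0.00416667° lat → SW at lon -88.775°, lat -19.0458°.
Cell spans 0.00833333° lon × 0.00416667° lat. NE corner is SW corner plus one full cell.
latitude 19.04167° S, longitude 88.76667° W.

19.04167° S, 88.76667° W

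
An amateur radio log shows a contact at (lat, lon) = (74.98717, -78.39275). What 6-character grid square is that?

Offset from 180°W / 90°S: lon 101.6072°, lat 164.9872°.
Field (20°×10°, letters A–R): lon ⌊101.6072/20⌋ = 5 → F; lat ⌊164.9872/10⌋ = 16 → Q.
Square (2°×1°, digits 0–9): lon ⌊1.6072/2⌋ = 0; lat ⌊4.9872/1⌋ = 4.
Subsquare (5′×2.5′, letters a–x): lon ⌊1.6072/0.0833333⌋ = 19 → t; lat ⌊0.9872/0.0416667⌋ = 23 → x.

FQ04tx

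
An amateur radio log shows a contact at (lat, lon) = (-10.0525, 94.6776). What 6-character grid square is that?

Shift to the Maidenhead origin (180°W, 90°S): lon 274.6776, lat 79.9475.
Field: lon ⌊274.6776/20⌋ = 13 → N; lat ⌊79.9475/10⌋ = 7 → H.
Square: lon ⌊14.6776/2⌋ = 7; lat ⌊9.9475/1⌋ = 9.
Subsquare: lon ⌊0.6776/0.0833333⌋ = 8 → i; lat ⌊0.9475/0.0416667⌋ = 22 → w.

NH79iw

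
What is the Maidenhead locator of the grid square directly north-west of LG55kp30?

Longitude extended square 3; −1 → 2.
Latitude extended square 0; +1 → 1.

LG55kp21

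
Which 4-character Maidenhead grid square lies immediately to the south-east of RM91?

AM00

Longitude square 9; +1 → 10, wraps to 0, carry into field.
Longitude field R = 17; +1 → 18, wraps to 0 = A, wrapping around the antimeridian.
Latitude square 1; −1 → 0.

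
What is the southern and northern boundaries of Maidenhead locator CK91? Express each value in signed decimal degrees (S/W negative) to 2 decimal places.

11.00, 12.00

Field C=2, K=10: +2·20° lon, +10·10° lat → SW at lon -140°, lat 10°.
Square 9, 1: +9·2° lon, +1·1° lat → SW at lon -122°, lat 11°.
Cell spans 2° lon × 1° lat.
south 11.00, north 12.00.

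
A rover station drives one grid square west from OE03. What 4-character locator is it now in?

Longitude square 0; −1 → -1, wraps to 9, carry into field.
Longitude field O = 14; −1 → 13 = N.
The latitude characters are unchanged.

NE93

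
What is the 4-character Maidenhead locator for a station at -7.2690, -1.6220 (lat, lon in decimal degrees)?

Offset from 180°W / 90°S: lon 178.38°, lat 82.73°.
Field: 178.38/20 → 8 → I, 82.73/10 → 8 → I; chars II.
Square: 18.38/2 → 9, 2.73/1 → 2; chars 92.

II92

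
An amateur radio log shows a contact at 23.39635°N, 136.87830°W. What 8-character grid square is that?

CL13nj45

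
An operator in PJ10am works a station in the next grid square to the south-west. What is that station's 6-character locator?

PJ00xl

Longitude subsquare a = 0; −1 → -1, wraps to 23 = x, carry into square.
Longitude square 1; −1 → 0.
Latitude subsquare m = 12; −1 → 11 = l.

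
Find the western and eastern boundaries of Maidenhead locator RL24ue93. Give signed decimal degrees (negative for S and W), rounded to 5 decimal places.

165.74167, 165.75000

Field R=17, L=11: +17·20° lon, +11·10° lat → SW at lon 160°, lat 20°.
Square 2, 4: +2·2° lon, +4·1° lat → SW at lon 164°, lat 24°.
Subsquare u=20, e=4: +20·0.0833333° lon, +4·0.0416667° lat → SW at lon 165.667°, lat 24.1667°.
Extended square 9, 3: +9·0.00833333° lon, +3·0.00416667° lat → SW at lon 165.742°, lat 24.1792°.
Cell spans 0.00833333° lon × 0.00416667° lat.
west 165.74167, east 165.75000.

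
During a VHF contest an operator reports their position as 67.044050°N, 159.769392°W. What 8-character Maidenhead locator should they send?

BP07cb70

Add 180° to longitude and 90° to latitude: 20.23061, 157.04405.
Field: 20.23061/20 → 1 → B, 157.04405/10 → 15 → P; chars BP.
Square: 0.23061/2 → 0, 7.04405/1 → 7; chars 07.
Subsquare: 0.23061/0.0833333 → 2 → c, 0.04405/0.0416667 → 1 → b; chars cb.
Extended square: 0.06394/0.00833333 → 7, 0.00238/0.00416667 → 0; chars 70.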